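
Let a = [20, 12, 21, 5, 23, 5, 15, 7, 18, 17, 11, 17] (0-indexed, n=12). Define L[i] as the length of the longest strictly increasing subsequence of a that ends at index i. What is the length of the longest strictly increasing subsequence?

   i    0    1    2    3    4    5    6    7    8    9   10   11
a[i]   20   12   21    5   23    5   15    7   18   17   11   17
L[i]    1    1    2    1    3    1    2    2    3    3    3    4

4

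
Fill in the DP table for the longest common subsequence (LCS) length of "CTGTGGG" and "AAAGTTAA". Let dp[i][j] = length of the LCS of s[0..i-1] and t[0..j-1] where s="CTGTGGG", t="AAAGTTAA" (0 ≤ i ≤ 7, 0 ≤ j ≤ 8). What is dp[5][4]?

   ''  A  A  A  G  T  T  A  A
''  0  0  0  0  0  0  0  0  0
 C  0  0  0  0  0  0  0  0  0
 T  0  0  0  0  0  1  1  1  1
 G  0  0  0  0  1  1  1  1  1
 T  0  0  0  0  1  2  2  2  2
 G  0  0  0  0  1  2  2  2  2
 G  0  0  0  0  1  2  2  2  2
 G  0  0  0  0  1  2  2  2  2

1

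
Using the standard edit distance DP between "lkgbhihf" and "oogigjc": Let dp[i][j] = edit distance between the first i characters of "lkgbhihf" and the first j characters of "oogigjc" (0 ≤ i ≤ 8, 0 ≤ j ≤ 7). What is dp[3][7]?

6

   ''  o  o  g  i  g  j  c
''  0  1  2  3  4  5  6  7
 l  1  1  2  3  4  5  6  7
 k  2  2  2  3  4  5  6  7
 g  3  3  3  2  3  4  5  6
 b  4  4  4  3  3  4  5  6
 h  5  5  5  4  4  4  5  6
 i  6  6  6  5  4  5  5  6
 h  7  7  7  6  5  5  6  6
 f  8  8  8  7  6  6  6  7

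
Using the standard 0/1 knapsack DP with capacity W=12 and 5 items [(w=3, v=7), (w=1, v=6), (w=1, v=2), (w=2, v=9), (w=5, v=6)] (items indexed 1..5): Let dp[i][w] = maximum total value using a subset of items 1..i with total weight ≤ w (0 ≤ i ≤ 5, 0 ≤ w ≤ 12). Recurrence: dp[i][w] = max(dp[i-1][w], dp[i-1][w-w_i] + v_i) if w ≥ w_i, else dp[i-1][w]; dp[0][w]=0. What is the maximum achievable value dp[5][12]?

30

i\w   0   1   2   3   4   5   6   7   8   9  10  11  12
  0   0   0   0   0   0   0   0   0   0   0   0   0   0
  1   0   0   0   7   7   7   7   7   7   7   7   7   7
  2   0   6   6   7  13  13  13  13  13  13  13  13  13
  3   0   6   8   8  13  15  15  15  15  15  15  15  15
  4   0   6   9  15  17  17  22  24  24  24  24  24  24
  5   0   6   9  15  17  17  22  24  24  24  24  28  30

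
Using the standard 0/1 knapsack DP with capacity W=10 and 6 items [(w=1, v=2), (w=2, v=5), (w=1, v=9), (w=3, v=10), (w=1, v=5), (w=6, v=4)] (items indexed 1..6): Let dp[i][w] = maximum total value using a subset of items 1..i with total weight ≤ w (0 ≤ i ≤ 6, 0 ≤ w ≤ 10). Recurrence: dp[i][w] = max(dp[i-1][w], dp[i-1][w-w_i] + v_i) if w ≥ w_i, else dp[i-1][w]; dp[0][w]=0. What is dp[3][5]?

i\w   0   1   2   3   4   5   6   7   8   9  10
  0   0   0   0   0   0   0   0   0   0   0   0
  1   0   2   2   2   2   2   2   2   2   2   2
  2   0   2   5   7   7   7   7   7   7   7   7
  3   0   9  11  14  16  16  16  16  16  16  16
  4   0   9  11  14  19  21  24  26  26  26  26
  5   0   9  14  16  19  24  26  29  31  31  31
  6   0   9  14  16  19  24  26  29  31  31  31

16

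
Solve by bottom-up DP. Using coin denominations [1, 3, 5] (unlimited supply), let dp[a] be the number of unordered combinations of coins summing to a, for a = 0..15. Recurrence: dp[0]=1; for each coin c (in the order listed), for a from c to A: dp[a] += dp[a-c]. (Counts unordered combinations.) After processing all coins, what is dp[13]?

after  coin     0     1     2     3     4     5     6     7     8     9    10    11    12    13    14    15
          1     1     1     1     1     1     1     1     1     1     1     1     1     1     1     1     1
          3     1     1     1     2     2     2     3     3     3     4     4     4     5     5     5     6
          5     1     1     1     2     2     3     4     4     5     6     7     8     9    10    11    13

10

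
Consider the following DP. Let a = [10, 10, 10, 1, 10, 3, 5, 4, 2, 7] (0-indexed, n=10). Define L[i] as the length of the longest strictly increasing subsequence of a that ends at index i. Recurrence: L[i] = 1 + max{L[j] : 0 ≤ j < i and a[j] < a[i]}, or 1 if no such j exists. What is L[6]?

   i    0    1    2    3    4    5    6    7    8    9
a[i]   10   10   10    1   10    3    5    4    2    7
L[i]    1    1    1    1    2    2    3    3    2    4

3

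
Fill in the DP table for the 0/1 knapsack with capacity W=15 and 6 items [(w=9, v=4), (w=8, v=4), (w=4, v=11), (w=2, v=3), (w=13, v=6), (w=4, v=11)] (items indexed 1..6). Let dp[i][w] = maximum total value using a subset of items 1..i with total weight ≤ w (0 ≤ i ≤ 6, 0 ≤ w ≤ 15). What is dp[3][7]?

11

i\w   0   1   2   3   4   5   6   7   8   9  10  11  12  13  14  15
  0   0   0   0   0   0   0   0   0   0   0   0   0   0   0   0   0
  1   0   0   0   0   0   0   0   0   0   4   4   4   4   4   4   4
  2   0   0   0   0   0   0   0   0   4   4   4   4   4   4   4   4
  3   0   0   0   0  11  11  11  11  11  11  11  11  15  15  15  15
  4   0   0   3   3  11  11  14  14  14  14  14  14  15  15  18  18
  5   0   0   3   3  11  11  14  14  14  14  14  14  15  15  18  18
  6   0   0   3   3  11  11  14  14  22  22  25  25  25  25  25  25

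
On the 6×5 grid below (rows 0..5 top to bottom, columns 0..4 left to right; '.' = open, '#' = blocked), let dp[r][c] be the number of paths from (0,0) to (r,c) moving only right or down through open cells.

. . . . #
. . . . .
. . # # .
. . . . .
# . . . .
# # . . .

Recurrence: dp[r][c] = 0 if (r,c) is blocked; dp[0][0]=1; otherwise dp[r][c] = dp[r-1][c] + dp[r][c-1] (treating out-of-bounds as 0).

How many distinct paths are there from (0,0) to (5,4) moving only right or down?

40

r\c   0   1   2   3   4
  0   1   1   1   1   0
  1   1   2   3   4   4
  2   1   3   0   0   4
  3   1   4   4   4   8
  4   0   4   8  12  20
  5   0   0   8  20  40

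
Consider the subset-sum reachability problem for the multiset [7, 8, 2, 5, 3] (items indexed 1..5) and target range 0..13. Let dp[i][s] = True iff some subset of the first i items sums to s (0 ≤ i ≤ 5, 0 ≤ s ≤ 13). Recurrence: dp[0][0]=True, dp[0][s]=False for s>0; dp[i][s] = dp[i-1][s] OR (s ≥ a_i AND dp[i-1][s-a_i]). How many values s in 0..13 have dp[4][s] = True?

i\s   0   1   2   3   4   5   6   7   8   9  10  11  12  13
  0   T   F   F   F   F   F   F   F   F   F   F   F   F   F
  1   T   F   F   F   F   F   F   T   F   F   F   F   F   F
  2   T   F   F   F   F   F   F   T   T   F   F   F   F   F
  3   T   F   T   F   F   F   F   T   T   T   T   F   F   F
  4   T   F   T   F   F   T   F   T   T   T   T   F   T   T
  5   T   F   T   T   F   T   F   T   T   T   T   T   T   T

9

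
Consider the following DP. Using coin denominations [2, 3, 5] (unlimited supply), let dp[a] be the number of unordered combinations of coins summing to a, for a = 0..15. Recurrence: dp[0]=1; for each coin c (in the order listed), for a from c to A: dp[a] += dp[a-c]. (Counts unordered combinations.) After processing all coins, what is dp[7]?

after  coin     0     1     2     3     4     5     6     7     8     9    10    11    12    13    14    15
          2     1     0     1     0     1     0     1     0     1     0     1     0     1     0     1     0
          3     1     0     1     1     1     1     2     1     2     2     2     2     3     2     3     3
          5     1     0     1     1     1     2     2     2     3     3     4     4     5     5     6     7

2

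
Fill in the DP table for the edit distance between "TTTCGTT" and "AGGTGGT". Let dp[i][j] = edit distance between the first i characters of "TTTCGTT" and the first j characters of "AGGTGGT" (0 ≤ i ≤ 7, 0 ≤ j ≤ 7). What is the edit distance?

   ''  A  G  G  T  G  G  T
''  0  1  2  3  4  5  6  7
 T  1  1  2  3  3  4  5  6
 T  2  2  2  3  3  4  5  5
 T  3  3  3  3  3  4  5  5
 C  4  4  4  4  4  4  5  6
 G  5  5  4  4  5  4  4  5
 T  6  6  5  5  4  5  5  4
 T  7  7  6  6  5  5  6  5

5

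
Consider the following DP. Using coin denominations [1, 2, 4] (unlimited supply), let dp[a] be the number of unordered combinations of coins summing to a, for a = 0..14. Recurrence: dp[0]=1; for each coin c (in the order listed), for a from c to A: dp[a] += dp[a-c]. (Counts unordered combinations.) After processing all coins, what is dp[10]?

12

after  coin     0     1     2     3     4     5     6     7     8     9    10    11    12    13    14
          1     1     1     1     1     1     1     1     1     1     1     1     1     1     1     1
          2     1     1     2     2     3     3     4     4     5     5     6     6     7     7     8
          4     1     1     2     2     4     4     6     6     9     9    12    12    16    16    20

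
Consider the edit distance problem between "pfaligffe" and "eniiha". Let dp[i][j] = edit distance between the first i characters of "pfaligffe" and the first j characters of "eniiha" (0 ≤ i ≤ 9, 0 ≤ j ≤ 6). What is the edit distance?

   ''  e  n  i  i  h  a
''  0  1  2  3  4  5  6
 p  1  1  2  3  4  5  6
 f  2  2  2  3  4  5  6
 a  3  3  3  3  4  5  5
 l  4  4  4  4  4  5  6
 i  5  5  5  4  4  5  6
 g  6  6  6  5  5  5  6
 f  7  7  7  6  6  6  6
 f  8  8  8  7  7  7  7
 e  9  8  9  8  8  8  8

8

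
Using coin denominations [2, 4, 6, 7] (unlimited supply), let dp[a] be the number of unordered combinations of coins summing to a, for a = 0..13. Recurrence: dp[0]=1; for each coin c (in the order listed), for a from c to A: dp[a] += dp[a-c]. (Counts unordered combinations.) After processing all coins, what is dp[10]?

5

after  coin     0     1     2     3     4     5     6     7     8     9    10    11    12    13
          2     1     0     1     0     1     0     1     0     1     0     1     0     1     0
          4     1     0     1     0     2     0     2     0     3     0     3     0     4     0
          6     1     0     1     0     2     0     3     0     4     0     5     0     7     0
          7     1     0     1     0     2     0     3     1     4     1     5     2     7     3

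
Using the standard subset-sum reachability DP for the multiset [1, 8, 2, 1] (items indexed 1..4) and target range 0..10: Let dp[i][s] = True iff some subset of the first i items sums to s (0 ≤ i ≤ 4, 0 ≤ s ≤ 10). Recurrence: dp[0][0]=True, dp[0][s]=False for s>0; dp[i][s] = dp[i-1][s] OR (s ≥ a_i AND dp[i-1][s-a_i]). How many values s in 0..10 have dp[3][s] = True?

i\s   0   1   2   3   4   5   6   7   8   9  10
  0   T   F   F   F   F   F   F   F   F   F   F
  1   T   T   F   F   F   F   F   F   F   F   F
  2   T   T   F   F   F   F   F   F   T   T   F
  3   T   T   T   T   F   F   F   F   T   T   T
  4   T   T   T   T   T   F   F   F   T   T   T

7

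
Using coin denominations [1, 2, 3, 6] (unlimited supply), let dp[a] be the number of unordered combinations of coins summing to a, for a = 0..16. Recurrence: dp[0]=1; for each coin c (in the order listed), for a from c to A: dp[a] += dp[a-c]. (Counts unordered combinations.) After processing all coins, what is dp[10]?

18

after  coin     0     1     2     3     4     5     6     7     8     9    10    11    12    13    14    15    16
          1     1     1     1     1     1     1     1     1     1     1     1     1     1     1     1     1     1
          2     1     1     2     2     3     3     4     4     5     5     6     6     7     7     8     8     9
          3     1     1     2     3     4     5     7     8    10    12    14    16    19    21    24    27    30
          6     1     1     2     3     4     5     8     9    12    15    18    21    27    30    36    42    48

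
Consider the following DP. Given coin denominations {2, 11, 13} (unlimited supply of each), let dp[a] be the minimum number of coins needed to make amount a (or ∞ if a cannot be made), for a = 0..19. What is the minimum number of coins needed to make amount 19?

4

 a  0  1  2  3  4  5  6  7  8  9 10 11 12 13 14 15 16 17 18 19
dp  0  -  1  -  2  -  3  -  4  -  5  1  6  1  7  2  8  3  9  4
(- denotes ∞ / unreachable)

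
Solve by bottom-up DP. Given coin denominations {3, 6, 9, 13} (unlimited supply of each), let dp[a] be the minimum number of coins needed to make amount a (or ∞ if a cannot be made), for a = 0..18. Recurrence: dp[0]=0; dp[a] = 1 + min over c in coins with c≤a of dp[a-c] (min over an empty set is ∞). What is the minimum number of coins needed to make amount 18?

 a  0  1  2  3  4  5  6  7  8  9 10 11 12 13 14 15 16 17 18
dp  0  -  -  1  -  -  1  -  -  1  -  -  2  1  -  2  2  -  2
(- denotes ∞ / unreachable)

2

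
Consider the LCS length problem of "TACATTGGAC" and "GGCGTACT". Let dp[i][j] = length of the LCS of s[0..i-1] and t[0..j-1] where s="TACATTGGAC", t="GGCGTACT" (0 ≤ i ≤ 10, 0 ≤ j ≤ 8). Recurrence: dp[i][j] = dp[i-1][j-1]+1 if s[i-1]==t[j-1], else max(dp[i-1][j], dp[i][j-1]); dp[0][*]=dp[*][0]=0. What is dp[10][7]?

   ''  G  G  C  G  T  A  C  T
''  0  0  0  0  0  0  0  0  0
 T  0  0  0  0  0  1  1  1  1
 A  0  0  0  0  0  1  2  2  2
 C  0  0  0  1  1  1  2  3  3
 A  0  0  0  1  1  1  2  3  3
 T  0  0  0  1  1  2  2  3  4
 T  0  0  0  1  1  2  2  3  4
 G  0  1  1  1  2  2  2  3  4
 G  0  1  2  2  2  2  2  3  4
 A  0  1  2  2  2  2  3  3  4
 C  0  1  2  3  3  3  3  4  4

4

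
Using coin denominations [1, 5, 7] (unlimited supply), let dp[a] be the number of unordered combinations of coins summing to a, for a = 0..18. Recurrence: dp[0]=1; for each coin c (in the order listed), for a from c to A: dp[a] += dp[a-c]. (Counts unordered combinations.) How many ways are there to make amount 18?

8

after  coin     0     1     2     3     4     5     6     7     8     9    10    11    12    13    14    15    16    17    18
          1     1     1     1     1     1     1     1     1     1     1     1     1     1     1     1     1     1     1     1
          5     1     1     1     1     1     2     2     2     2     2     3     3     3     3     3     4     4     4     4
          7     1     1     1     1     1     2     2     3     3     3     4     4     5     5     6     7     7     8     8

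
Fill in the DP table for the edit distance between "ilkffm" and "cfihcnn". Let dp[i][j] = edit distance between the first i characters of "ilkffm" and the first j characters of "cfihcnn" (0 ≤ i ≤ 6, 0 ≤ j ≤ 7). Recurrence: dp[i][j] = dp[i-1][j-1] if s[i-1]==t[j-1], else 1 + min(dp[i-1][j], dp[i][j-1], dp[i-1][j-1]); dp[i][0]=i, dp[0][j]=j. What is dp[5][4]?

5

   ''  c  f  i  h  c  n  n
''  0  1  2  3  4  5  6  7
 i  1  1  2  2  3  4  5  6
 l  2  2  2  3  3  4  5  6
 k  3  3  3  3  4  4  5  6
 f  4  4  3  4  4  5  5  6
 f  5  5  4  4  5  5  6  6
 m  6  6  5  5  5  6  6  7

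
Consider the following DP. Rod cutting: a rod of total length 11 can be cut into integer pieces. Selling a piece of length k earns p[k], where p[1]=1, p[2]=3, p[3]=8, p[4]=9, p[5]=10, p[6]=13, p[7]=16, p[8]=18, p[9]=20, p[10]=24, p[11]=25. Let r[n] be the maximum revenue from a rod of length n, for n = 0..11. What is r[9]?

24

   n    0    1    2    3    4    5    6    7    8    9   10   11
r[n]    0    1    3    8    9   11   16   17   19   24   25   27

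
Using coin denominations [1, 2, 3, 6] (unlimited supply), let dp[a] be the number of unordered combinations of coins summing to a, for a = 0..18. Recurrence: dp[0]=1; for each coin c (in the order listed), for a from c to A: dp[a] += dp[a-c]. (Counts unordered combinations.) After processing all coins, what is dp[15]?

after  coin     0     1     2     3     4     5     6     7     8     9    10    11    12    13    14    15    16    17    18
          1     1     1     1     1     1     1     1     1     1     1     1     1     1     1     1     1     1     1     1
          2     1     1     2     2     3     3     4     4     5     5     6     6     7     7     8     8     9     9    10
          3     1     1     2     3     4     5     7     8    10    12    14    16    19    21    24    27    30    33    37
          6     1     1     2     3     4     5     8     9    12    15    18    21    27    30    36    42    48    54    64

42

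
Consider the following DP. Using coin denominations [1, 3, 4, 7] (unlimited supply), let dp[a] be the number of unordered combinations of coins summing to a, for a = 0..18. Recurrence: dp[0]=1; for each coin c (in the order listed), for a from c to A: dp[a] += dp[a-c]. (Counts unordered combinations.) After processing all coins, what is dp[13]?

after  coin     0     1     2     3     4     5     6     7     8     9    10    11    12    13    14    15    16    17    18
          1     1     1     1     1     1     1     1     1     1     1     1     1     1     1     1     1     1     1     1
          3     1     1     1     2     2     2     3     3     3     4     4     4     5     5     5     6     6     6     7
          4     1     1     1     2     3     3     4     5     6     7     8     9    11    12    13    15    17    18    20
          7     1     1     1     2     3     3     4     6     7     8    10    12    14    16    19    22    25    28    32

16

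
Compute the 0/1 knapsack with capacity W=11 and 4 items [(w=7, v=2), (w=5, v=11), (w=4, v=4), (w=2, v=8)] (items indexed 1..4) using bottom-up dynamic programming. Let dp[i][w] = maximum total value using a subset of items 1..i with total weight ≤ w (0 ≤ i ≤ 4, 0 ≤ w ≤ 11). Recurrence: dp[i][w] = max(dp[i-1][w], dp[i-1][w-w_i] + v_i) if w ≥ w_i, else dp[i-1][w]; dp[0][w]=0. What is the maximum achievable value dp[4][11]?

i\w   0   1   2   3   4   5   6   7   8   9  10  11
  0   0   0   0   0   0   0   0   0   0   0   0   0
  1   0   0   0   0   0   0   0   2   2   2   2   2
  2   0   0   0   0   0  11  11  11  11  11  11  11
  3   0   0   0   0   4  11  11  11  11  15  15  15
  4   0   0   8   8   8  11  12  19  19  19  19  23

23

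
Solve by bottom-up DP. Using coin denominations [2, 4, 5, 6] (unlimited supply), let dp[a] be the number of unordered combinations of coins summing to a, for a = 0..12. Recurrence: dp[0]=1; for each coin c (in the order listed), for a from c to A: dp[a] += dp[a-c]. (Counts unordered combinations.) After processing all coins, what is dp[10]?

after  coin     0     1     2     3     4     5     6     7     8     9    10    11    12
          2     1     0     1     0     1     0     1     0     1     0     1     0     1
          4     1     0     1     0     2     0     2     0     3     0     3     0     4
          5     1     0     1     0     2     1     2     1     3     2     4     2     5
          6     1     0     1     0     2     1     3     1     4     2     6     3     8

6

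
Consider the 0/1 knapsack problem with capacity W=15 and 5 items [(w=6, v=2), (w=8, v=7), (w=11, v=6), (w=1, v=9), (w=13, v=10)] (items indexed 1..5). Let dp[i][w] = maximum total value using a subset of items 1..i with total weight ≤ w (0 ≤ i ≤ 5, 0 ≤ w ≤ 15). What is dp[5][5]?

9

i\w   0   1   2   3   4   5   6   7   8   9  10  11  12  13  14  15
  0   0   0   0   0   0   0   0   0   0   0   0   0   0   0   0   0
  1   0   0   0   0   0   0   2   2   2   2   2   2   2   2   2   2
  2   0   0   0   0   0   0   2   2   7   7   7   7   7   7   9   9
  3   0   0   0   0   0   0   2   2   7   7   7   7   7   7   9   9
  4   0   9   9   9   9   9   9  11  11  16  16  16  16  16  16  18
  5   0   9   9   9   9   9   9  11  11  16  16  16  16  16  19  19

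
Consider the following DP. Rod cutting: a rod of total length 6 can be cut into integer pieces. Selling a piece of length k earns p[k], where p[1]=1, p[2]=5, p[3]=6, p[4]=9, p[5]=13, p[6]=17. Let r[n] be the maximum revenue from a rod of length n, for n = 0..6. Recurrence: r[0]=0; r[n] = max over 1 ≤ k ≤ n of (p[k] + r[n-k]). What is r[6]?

   n    0    1    2    3    4    5    6
r[n]    0    1    5    6   10   13   17

17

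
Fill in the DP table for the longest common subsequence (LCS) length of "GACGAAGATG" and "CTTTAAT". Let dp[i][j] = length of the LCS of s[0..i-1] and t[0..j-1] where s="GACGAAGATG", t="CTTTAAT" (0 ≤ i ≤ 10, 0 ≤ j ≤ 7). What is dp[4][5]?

1

   ''  C  T  T  T  A  A  T
''  0  0  0  0  0  0  0  0
 G  0  0  0  0  0  0  0  0
 A  0  0  0  0  0  1  1  1
 C  0  1  1  1  1  1  1  1
 G  0  1  1  1  1  1  1  1
 A  0  1  1  1  1  2  2  2
 A  0  1  1  1  1  2  3  3
 G  0  1  1  1  1  2  3  3
 A  0  1  1  1  1  2  3  3
 T  0  1  2  2  2  2  3  4
 G  0  1  2  2  2  2  3  4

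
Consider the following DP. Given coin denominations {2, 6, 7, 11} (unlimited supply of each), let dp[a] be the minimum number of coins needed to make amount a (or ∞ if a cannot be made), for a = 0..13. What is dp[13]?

2

 a  0  1  2  3  4  5  6  7  8  9 10 11 12 13
dp  0  -  1  -  2  -  1  1  2  2  3  1  2  2
(- denotes ∞ / unreachable)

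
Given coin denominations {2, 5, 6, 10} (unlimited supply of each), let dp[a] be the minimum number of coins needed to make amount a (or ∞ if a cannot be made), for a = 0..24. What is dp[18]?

 a  0  1  2  3  4  5  6  7  8  9 10 11 12 13 14 15 16 17 18 19 20 21 22 23 24
dp  0  -  1  -  2  1  1  2  2  3  1  2  2  3  3  2  2  3  3  4  2  3  3  4  4
(- denotes ∞ / unreachable)

3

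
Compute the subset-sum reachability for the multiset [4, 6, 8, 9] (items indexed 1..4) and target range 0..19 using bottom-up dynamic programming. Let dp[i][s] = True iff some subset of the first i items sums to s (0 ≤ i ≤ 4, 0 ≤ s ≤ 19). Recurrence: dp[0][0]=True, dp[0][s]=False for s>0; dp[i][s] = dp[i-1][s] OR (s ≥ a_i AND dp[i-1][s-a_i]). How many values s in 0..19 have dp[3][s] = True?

i\s   0   1   2   3   4   5   6   7   8   9  10  11  12  13  14  15  16  17  18  19
  0   T   F   F   F   F   F   F   F   F   F   F   F   F   F   F   F   F   F   F   F
  1   T   F   F   F   T   F   F   F   F   F   F   F   F   F   F   F   F   F   F   F
  2   T   F   F   F   T   F   T   F   F   F   T   F   F   F   F   F   F   F   F   F
  3   T   F   F   F   T   F   T   F   T   F   T   F   T   F   T   F   F   F   T   F
  4   T   F   F   F   T   F   T   F   T   T   T   F   T   T   T   T   F   T   T   T

8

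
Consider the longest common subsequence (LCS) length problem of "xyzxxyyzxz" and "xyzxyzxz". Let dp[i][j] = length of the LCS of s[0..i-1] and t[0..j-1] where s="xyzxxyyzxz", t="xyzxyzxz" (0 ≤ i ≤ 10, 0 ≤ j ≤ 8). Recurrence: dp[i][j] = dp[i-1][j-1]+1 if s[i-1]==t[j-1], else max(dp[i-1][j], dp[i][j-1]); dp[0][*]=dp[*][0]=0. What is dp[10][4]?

   ''  x  y  z  x  y  z  x  z
''  0  0  0  0  0  0  0  0  0
 x  0  1  1  1  1  1  1  1  1
 y  0  1  2  2  2  2  2  2  2
 z  0  1  2  3  3  3  3  3  3
 x  0  1  2  3  4  4  4  4  4
 x  0  1  2  3  4  4  4  5  5
 y  0  1  2  3  4  5  5  5  5
 y  0  1  2  3  4  5  5  5  5
 z  0  1  2  3  4  5  6  6  6
 x  0  1  2  3  4  5  6  7  7
 z  0  1  2  3  4  5  6  7  8

4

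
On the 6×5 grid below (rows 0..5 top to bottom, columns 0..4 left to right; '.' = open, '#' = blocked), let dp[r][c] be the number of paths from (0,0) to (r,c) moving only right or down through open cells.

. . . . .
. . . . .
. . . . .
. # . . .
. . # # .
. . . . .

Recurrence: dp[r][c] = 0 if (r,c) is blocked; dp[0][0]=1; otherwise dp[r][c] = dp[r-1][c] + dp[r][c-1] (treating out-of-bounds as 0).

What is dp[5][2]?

r\c   0   1   2   3   4
  0   1   1   1   1   1
  1   1   2   3   4   5
  2   1   3   6  10  15
  3   1   0   6  16  31
  4   1   1   0   0  31
  5   1   2   2   2  33

2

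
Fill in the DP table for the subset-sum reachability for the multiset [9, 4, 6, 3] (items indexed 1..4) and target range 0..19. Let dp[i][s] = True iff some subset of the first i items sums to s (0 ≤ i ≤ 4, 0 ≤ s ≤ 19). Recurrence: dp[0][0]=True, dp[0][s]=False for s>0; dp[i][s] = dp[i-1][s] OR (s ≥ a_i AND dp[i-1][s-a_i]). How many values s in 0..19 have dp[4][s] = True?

i\s   0   1   2   3   4   5   6   7   8   9  10  11  12  13  14  15  16  17  18  19
  0   T   F   F   F   F   F   F   F   F   F   F   F   F   F   F   F   F   F   F   F
  1   T   F   F   F   F   F   F   F   F   T   F   F   F   F   F   F   F   F   F   F
  2   T   F   F   F   T   F   F   F   F   T   F   F   F   T   F   F   F   F   F   F
  3   T   F   F   F   T   F   T   F   F   T   T   F   F   T   F   T   F   F   F   T
  4   T   F   F   T   T   F   T   T   F   T   T   F   T   T   F   T   T   F   T   T

13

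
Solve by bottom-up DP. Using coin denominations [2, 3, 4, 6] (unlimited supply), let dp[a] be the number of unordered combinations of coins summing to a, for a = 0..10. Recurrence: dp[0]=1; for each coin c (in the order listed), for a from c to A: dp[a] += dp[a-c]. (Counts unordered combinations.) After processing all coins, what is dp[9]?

4

after  coin     0     1     2     3     4     5     6     7     8     9    10
          2     1     0     1     0     1     0     1     0     1     0     1
          3     1     0     1     1     1     1     2     1     2     2     2
          4     1     0     1     1     2     1     3     2     4     3     5
          6     1     0     1     1     2     1     4     2     5     4     7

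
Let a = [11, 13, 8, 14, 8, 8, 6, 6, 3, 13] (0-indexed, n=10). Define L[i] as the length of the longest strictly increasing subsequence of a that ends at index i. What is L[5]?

   i    0    1    2    3    4    5    6    7    8    9
a[i]   11   13    8   14    8    8    6    6    3   13
L[i]    1    2    1    3    1    1    1    1    1    2

1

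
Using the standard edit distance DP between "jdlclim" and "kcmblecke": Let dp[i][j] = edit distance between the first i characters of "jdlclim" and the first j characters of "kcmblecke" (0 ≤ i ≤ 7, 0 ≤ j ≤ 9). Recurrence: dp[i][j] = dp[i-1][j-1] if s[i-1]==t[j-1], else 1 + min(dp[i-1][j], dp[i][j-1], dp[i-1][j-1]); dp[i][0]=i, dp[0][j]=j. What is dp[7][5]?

   ''  k  c  m  b  l  e  c  k  e
''  0  1  2  3  4  5  6  7  8  9
 j  1  1  2  3  4  5  6  7  8  9
 d  2  2  2  3  4  5  6  7  8  9
 l  3  3  3  3  4  4  5  6  7  8
 c  4  4  3  4  4  5  5  5  6  7
 l  5  5  4  4  5  4  5  6  6  7
 i  6  6  5  5  5  5  5  6  7  7
 m  7  7  6  5  6  6  6  6  7  8

6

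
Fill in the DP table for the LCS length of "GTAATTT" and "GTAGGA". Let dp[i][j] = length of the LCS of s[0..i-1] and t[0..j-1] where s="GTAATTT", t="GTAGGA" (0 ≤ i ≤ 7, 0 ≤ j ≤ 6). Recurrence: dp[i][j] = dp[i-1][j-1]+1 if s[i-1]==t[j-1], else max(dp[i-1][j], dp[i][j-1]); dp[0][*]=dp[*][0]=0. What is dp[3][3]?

3

   ''  G  T  A  G  G  A
''  0  0  0  0  0  0  0
 G  0  1  1  1  1  1  1
 T  0  1  2  2  2  2  2
 A  0  1  2  3  3  3  3
 A  0  1  2  3  3  3  4
 T  0  1  2  3  3  3  4
 T  0  1  2  3  3  3  4
 T  0  1  2  3  3  3  4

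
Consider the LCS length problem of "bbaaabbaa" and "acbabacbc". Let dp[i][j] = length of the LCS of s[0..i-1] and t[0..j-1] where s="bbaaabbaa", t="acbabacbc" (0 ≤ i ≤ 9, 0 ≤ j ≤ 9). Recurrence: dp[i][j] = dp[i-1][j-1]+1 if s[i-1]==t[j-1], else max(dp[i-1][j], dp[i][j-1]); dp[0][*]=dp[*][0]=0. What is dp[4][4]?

   ''  a  c  b  a  b  a  c  b  c
''  0  0  0  0  0  0  0  0  0  0
 b  0  0  0  1  1  1  1  1  1  1
 b  0  0  0  1  1  2  2  2  2  2
 a  0  1  1  1  2  2  3  3  3  3
 a  0  1  1  1  2  2  3  3  3  3
 a  0  1  1  1  2  2  3  3  3  3
 b  0  1  1  2  2  3  3  3  4  4
 b  0  1  1  2  2  3  3  3  4  4
 a  0  1  1  2  3  3  4  4  4  4
 a  0  1  1  2  3  3  4  4  4  4

2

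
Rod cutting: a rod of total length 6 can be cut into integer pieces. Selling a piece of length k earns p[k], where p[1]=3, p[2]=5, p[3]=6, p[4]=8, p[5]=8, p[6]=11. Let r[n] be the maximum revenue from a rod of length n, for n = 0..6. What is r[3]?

9

   n    0    1    2    3    4    5    6
r[n]    0    3    6    9   12   15   18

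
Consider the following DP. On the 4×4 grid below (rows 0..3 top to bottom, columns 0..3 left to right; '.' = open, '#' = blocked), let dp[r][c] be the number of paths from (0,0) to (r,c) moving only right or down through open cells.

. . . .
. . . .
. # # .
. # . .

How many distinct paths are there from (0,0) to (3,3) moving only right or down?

4

r\c   0   1   2   3
  0   1   1   1   1
  1   1   2   3   4
  2   1   0   0   4
  3   1   0   0   4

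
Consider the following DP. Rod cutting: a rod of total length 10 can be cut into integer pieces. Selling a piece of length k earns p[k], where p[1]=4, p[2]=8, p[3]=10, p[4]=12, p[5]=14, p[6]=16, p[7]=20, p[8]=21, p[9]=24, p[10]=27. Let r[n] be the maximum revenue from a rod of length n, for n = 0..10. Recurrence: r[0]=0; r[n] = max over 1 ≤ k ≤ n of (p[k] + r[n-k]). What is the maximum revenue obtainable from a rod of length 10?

   n    0    1    2    3    4    5    6    7    8    9   10
r[n]    0    4    8   12   16   20   24   28   32   36   40

40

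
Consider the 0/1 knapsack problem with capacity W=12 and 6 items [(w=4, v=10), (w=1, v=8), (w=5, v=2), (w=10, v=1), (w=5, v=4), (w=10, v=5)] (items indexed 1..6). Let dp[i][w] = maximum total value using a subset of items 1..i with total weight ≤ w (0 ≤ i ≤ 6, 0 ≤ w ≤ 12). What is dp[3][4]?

10

i\w   0   1   2   3   4   5   6   7   8   9  10  11  12
  0   0   0   0   0   0   0   0   0   0   0   0   0   0
  1   0   0   0   0  10  10  10  10  10  10  10  10  10
  2   0   8   8   8  10  18  18  18  18  18  18  18  18
  3   0   8   8   8  10  18  18  18  18  18  20  20  20
  4   0   8   8   8  10  18  18  18  18  18  20  20  20
  5   0   8   8   8  10  18  18  18  18  18  22  22  22
  6   0   8   8   8  10  18  18  18  18  18  22  22  22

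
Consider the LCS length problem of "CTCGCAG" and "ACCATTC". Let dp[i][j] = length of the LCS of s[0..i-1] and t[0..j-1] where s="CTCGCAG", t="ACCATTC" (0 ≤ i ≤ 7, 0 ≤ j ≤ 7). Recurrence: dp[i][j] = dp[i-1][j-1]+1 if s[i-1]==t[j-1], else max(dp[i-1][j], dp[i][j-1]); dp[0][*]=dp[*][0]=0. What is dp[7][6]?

   ''  A  C  C  A  T  T  C
''  0  0  0  0  0  0  0  0
 C  0  0  1  1  1  1  1  1
 T  0  0  1  1  1  2  2  2
 C  0  0  1  2  2  2  2  3
 G  0  0  1  2  2  2  2  3
 C  0  0  1  2  2  2  2  3
 A  0  1  1  2  3  3  3  3
 G  0  1  1  2  3  3  3  3

3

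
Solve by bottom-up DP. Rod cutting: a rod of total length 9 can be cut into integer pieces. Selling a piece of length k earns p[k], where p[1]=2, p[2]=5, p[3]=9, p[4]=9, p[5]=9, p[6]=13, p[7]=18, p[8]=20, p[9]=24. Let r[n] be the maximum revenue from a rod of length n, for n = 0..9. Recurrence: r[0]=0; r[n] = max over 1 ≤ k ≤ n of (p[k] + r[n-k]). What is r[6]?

18

   n    0    1    2    3    4    5    6    7    8    9
r[n]    0    2    5    9   11   14   18   20   23   27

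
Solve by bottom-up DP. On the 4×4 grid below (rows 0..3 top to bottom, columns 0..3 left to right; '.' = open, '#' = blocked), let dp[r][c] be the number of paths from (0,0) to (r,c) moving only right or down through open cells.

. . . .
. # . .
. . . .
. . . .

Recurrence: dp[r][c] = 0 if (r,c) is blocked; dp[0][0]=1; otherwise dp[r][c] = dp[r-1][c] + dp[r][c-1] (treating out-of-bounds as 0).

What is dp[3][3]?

8

r\c   0   1   2   3
  0   1   1   1   1
  1   1   0   1   2
  2   1   1   2   4
  3   1   2   4   8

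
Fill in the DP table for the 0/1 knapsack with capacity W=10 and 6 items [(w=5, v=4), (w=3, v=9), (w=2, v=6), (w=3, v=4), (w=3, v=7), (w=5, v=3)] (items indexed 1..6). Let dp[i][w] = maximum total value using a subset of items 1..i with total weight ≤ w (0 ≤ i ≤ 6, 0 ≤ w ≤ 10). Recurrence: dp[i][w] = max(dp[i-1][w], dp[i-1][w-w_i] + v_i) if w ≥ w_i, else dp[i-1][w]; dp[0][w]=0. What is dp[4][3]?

i\w   0   1   2   3   4   5   6   7   8   9  10
  0   0   0   0   0   0   0   0   0   0   0   0
  1   0   0   0   0   0   4   4   4   4   4   4
  2   0   0   0   9   9   9   9   9  13  13  13
  3   0   0   6   9   9  15  15  15  15  15  19
  4   0   0   6   9   9  15  15  15  19  19  19
  5   0   0   6   9   9  15  16  16  22  22  22
  6   0   0   6   9   9  15  16  16  22  22  22

9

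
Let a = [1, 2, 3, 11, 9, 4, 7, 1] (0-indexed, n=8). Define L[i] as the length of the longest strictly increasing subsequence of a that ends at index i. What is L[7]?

   i    0    1    2    3    4    5    6    7
a[i]    1    2    3   11    9    4    7    1
L[i]    1    2    3    4    4    4    5    1

1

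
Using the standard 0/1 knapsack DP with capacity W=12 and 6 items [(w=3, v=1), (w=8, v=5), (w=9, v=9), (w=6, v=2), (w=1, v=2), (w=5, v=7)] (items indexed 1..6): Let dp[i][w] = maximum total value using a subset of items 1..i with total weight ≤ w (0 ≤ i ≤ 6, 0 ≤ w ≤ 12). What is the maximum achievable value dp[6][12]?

i\w   0   1   2   3   4   5   6   7   8   9  10  11  12
  0   0   0   0   0   0   0   0   0   0   0   0   0   0
  1   0   0   0   1   1   1   1   1   1   1   1   1   1
  2   0   0   0   1   1   1   1   1   5   5   5   6   6
  3   0   0   0   1   1   1   1   1   5   9   9   9  10
  4   0   0   0   1   1   1   2   2   5   9   9   9  10
  5   0   2   2   2   3   3   3   4   5   9  11  11  11
  6   0   2   2   2   3   7   9   9   9  10  11  11  11

11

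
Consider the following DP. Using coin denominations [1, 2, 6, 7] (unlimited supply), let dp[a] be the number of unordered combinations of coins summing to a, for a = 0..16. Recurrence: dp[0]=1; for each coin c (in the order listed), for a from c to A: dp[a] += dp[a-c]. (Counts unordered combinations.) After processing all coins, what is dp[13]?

17

after  coin     0     1     2     3     4     5     6     7     8     9    10    11    12    13    14    15    16
          1     1     1     1     1     1     1     1     1     1     1     1     1     1     1     1     1     1
          2     1     1     2     2     3     3     4     4     5     5     6     6     7     7     8     8     9
          6     1     1     2     2     3     3     5     5     7     7     9     9    12    12    15    15    18
          7     1     1     2     2     3     3     5     6     8     9    11    12    15    17    21    23    27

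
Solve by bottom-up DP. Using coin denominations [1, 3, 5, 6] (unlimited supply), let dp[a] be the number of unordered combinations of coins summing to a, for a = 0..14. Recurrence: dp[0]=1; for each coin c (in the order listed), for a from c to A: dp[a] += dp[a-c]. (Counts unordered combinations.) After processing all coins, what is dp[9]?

after  coin     0     1     2     3     4     5     6     7     8     9    10    11    12    13    14
          1     1     1     1     1     1     1     1     1     1     1     1     1     1     1     1
          3     1     1     1     2     2     2     3     3     3     4     4     4     5     5     5
          5     1     1     1     2     2     3     4     4     5     6     7     8     9    10    11
          6     1     1     1     2     2     3     5     5     6     8     9    11    14    15    17

8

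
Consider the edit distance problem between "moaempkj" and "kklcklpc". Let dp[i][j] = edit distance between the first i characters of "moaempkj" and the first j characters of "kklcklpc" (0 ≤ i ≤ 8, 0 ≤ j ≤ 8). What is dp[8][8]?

   ''  k  k  l  c  k  l  p  c
''  0  1  2  3  4  5  6  7  8
 m  1  1  2  3  4  5  6  7  8
 o  2  2  2  3  4  5  6  7  8
 a  3  3  3  3  4  5  6  7  8
 e  4  4  4  4  4  5  6  7  8
 m  5  5  5  5  5  5  6  7  8
 p  6  6  6  6  6  6  6  6  7
 k  7  6  6  7  7  6  7  7  7
 j  8  7  7  7  8  7  7  8  8

8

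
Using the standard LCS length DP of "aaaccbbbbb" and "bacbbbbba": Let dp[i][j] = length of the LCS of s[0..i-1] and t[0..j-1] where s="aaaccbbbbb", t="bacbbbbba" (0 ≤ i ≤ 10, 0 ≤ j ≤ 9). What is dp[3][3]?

   ''  b  a  c  b  b  b  b  b  a
''  0  0  0  0  0  0  0  0  0  0
 a  0  0  1  1  1  1  1  1  1  1
 a  0  0  1  1  1  1  1  1  1  2
 a  0  0  1  1  1  1  1  1  1  2
 c  0  0  1  2  2  2  2  2  2  2
 c  0  0  1  2  2  2  2  2  2  2
 b  0  1  1  2  3  3  3  3  3  3
 b  0  1  1  2  3  4  4  4  4  4
 b  0  1  1  2  3  4  5  5  5  5
 b  0  1  1  2  3  4  5  6  6  6
 b  0  1  1  2  3  4  5  6  7  7

1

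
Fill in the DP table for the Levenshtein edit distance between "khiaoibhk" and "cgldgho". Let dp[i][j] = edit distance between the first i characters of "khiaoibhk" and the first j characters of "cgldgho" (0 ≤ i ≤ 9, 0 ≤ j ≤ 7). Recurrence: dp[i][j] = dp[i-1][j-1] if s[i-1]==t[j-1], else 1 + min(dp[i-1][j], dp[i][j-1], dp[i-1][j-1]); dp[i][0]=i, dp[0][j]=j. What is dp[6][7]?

7

   ''  c  g  l  d  g  h  o
''  0  1  2  3  4  5  6  7
 k  1  1  2  3  4  5  6  7
 h  2  2  2  3  4  5  5  6
 i  3  3  3  3  4  5  6  6
 a  4  4  4  4  4  5  6  7
 o  5  5  5  5  5  5  6  6
 i  6  6  6  6  6  6  6  7
 b  7  7  7  7  7  7  7  7
 h  8  8  8  8  8  8  7  8
 k  9  9  9  9  9  9  8  8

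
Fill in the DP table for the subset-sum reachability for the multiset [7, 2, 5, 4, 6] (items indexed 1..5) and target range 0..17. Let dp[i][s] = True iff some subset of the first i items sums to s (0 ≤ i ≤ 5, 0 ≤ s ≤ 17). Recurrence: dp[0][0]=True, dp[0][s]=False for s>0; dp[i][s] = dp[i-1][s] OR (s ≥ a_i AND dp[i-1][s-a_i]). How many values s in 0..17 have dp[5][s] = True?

16

i\s   0   1   2   3   4   5   6   7   8   9  10  11  12  13  14  15  16  17
  0   T   F   F   F   F   F   F   F   F   F   F   F   F   F   F   F   F   F
  1   T   F   F   F   F   F   F   T   F   F   F   F   F   F   F   F   F   F
  2   T   F   T   F   F   F   F   T   F   T   F   F   F   F   F   F   F   F
  3   T   F   T   F   F   T   F   T   F   T   F   F   T   F   T   F   F   F
  4   T   F   T   F   T   T   T   T   F   T   F   T   T   T   T   F   T   F
  5   T   F   T   F   T   T   T   T   T   T   T   T   T   T   T   T   T   T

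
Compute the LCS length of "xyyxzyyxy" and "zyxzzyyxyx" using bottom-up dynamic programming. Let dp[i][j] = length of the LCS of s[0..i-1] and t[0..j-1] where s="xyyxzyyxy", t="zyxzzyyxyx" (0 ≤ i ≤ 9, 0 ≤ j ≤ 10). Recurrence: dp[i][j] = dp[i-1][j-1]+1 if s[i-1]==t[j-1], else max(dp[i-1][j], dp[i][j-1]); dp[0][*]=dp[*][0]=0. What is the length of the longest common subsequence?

7

   ''  z  y  x  z  z  y  y  x  y  x
''  0  0  0  0  0  0  0  0  0  0  0
 x  0  0  0  1  1  1  1  1  1  1  1
 y  0  0  1  1  1  1  2  2  2  2  2
 y  0  0  1  1  1  1  2  3  3  3  3
 x  0  0  1  2  2  2  2  3  4  4  4
 z  0  1  1  2  3  3  3  3  4  4  4
 y  0  1  2  2  3  3  4  4  4  5  5
 y  0  1  2  2  3  3  4  5  5  5  5
 x  0  1  2  3  3  3  4  5  6  6  6
 y  0  1  2  3  3  3  4  5  6  7  7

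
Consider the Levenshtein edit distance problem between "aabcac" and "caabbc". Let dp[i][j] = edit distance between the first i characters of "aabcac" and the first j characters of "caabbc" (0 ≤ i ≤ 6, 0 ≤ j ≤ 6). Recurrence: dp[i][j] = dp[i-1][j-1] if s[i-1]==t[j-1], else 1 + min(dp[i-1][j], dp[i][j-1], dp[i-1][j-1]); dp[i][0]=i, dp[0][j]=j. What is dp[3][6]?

3

   ''  c  a  a  b  b  c
''  0  1  2  3  4  5  6
 a  1  1  1  2  3  4  5
 a  2  2  1  1  2  3  4
 b  3  3  2  2  1  2  3
 c  4  3  3  3  2  2  2
 a  5  4  3  3  3  3  3
 c  6  5  4  4  4  4  3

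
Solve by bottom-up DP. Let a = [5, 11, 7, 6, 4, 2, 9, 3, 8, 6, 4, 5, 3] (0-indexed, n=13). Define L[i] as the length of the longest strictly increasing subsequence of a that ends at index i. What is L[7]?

2

   i    0    1    2    3    4    5    6    7    8    9   10   11   12
a[i]    5   11    7    6    4    2    9    3    8    6    4    5    3
L[i]    1    2    2    2    1    1    3    2    3    3    3    4    2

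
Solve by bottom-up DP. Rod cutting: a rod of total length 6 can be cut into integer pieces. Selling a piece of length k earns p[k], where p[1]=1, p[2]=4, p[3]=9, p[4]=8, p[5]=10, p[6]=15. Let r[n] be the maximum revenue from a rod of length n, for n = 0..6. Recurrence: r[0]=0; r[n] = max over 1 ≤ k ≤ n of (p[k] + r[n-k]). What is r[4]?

   n    0    1    2    3    4    5    6
r[n]    0    1    4    9   10   13   18

10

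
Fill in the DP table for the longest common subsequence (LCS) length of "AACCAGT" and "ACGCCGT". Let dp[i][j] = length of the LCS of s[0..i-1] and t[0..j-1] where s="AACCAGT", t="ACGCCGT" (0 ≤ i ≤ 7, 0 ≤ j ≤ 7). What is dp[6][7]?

   ''  A  C  G  C  C  G  T
''  0  0  0  0  0  0  0  0
 A  0  1  1  1  1  1  1  1
 A  0  1  1  1  1  1  1  1
 C  0  1  2  2  2  2  2  2
 C  0  1  2  2  3  3  3  3
 A  0  1  2  2  3  3  3  3
 G  0  1  2  3  3  3  4  4
 T  0  1  2  3  3  3  4  5

4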